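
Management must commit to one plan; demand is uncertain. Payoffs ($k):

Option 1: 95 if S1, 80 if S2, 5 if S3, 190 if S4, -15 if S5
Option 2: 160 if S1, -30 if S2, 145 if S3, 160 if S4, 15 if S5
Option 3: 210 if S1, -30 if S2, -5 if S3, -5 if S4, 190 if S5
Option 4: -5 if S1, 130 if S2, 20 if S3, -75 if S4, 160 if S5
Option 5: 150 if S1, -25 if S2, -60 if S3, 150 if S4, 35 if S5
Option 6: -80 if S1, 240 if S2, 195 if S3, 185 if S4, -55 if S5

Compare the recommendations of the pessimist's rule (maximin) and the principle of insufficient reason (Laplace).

Row minima: Option 1=-15, Option 2=-30, Option 3=-30, Option 4=-75, Option 5=-60, Option 6=-80
Best worst-case = -15 → Option 1.
Row averages: Option 1=71, Option 2=90, Option 3=72, Option 4=46, Option 5=50, Option 6=97
Highest average = 97 → Option 6.

maximin → Option 1; laplace → Option 6 (disagree)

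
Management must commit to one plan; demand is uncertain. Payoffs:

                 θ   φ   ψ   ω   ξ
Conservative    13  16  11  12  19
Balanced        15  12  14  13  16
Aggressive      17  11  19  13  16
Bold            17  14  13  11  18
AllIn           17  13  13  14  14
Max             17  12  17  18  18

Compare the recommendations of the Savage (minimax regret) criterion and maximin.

Column bests: θ=17, φ=16, ψ=19, ω=18, ξ=19.
Conservative regrets: 4, 0, 8, 6, 0 → max 8
Balanced regrets: 2, 4, 5, 5, 3 → max 5
Aggressive regrets: 0, 5, 0, 5, 3 → max 5
Bold regrets: 0, 2, 6, 7, 1 → max 7
AllIn regrets: 0, 3, 6, 4, 5 → max 6
Max regrets: 0, 4, 2, 0, 1 → max 4
Smallest max regret = 4 → Max.
Row minima: Conservative=11, Balanced=12, Aggressive=11, Bold=11, AllIn=13, Max=12
Best worst-case = 13 → AllIn.

minimax regret → Max; maximin → AllIn (disagree)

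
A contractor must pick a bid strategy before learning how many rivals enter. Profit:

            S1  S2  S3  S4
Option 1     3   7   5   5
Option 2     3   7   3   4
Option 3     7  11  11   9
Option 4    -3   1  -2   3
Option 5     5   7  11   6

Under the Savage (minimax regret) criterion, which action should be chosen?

Option 3

Column bests: S1=7, S2=11, S3=11, S4=9.
Option 1 regrets: 4, 4, 6, 4 → max 6
Option 2 regrets: 4, 4, 8, 5 → max 8
Option 3 regrets: 0, 0, 0, 0 → max 0
Option 4 regrets: 10, 10, 13, 6 → max 13
Option 5 regrets: 2, 4, 0, 3 → max 4
Smallest max regret = 0 → Option 3.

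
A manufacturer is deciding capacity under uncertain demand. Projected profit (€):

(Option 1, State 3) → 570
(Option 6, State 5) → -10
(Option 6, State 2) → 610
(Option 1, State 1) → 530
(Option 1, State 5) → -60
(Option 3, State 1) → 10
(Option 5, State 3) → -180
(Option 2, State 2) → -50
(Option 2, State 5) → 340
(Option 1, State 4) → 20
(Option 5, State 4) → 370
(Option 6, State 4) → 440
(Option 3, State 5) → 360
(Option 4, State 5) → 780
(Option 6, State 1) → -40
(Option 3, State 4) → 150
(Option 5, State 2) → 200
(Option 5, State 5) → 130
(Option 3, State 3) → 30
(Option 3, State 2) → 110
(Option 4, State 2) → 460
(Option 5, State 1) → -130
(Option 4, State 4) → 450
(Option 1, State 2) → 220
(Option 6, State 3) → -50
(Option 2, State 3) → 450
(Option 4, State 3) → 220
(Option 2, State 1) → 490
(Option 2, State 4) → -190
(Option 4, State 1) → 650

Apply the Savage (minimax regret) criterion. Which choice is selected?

Column bests: State 1=650, State 2=610, State 3=570, State 4=450, State 5=780.
Option 1 regrets: 120, 390, 0, 430, 840 → max 840
Option 2 regrets: 160, 660, 120, 640, 440 → max 660
Option 3 regrets: 640, 500, 540, 300, 420 → max 640
Option 4 regrets: 0, 150, 350, 0, 0 → max 350
Option 5 regrets: 780, 410, 750, 80, 650 → max 780
Option 6 regrets: 690, 0, 620, 10, 790 → max 790
Smallest max regret = 350 → Option 4.

Option 4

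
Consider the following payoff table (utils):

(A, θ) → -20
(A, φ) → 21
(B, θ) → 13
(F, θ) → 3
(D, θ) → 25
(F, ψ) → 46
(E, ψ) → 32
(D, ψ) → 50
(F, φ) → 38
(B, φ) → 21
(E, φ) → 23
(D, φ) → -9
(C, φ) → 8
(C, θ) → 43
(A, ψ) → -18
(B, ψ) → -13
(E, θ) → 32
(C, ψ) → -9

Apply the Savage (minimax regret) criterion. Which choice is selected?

Column bests: θ=43, φ=38, ψ=50.
A regrets: 63, 17, 68 → max 68
B regrets: 30, 17, 63 → max 63
C regrets: 0, 30, 59 → max 59
D regrets: 18, 47, 0 → max 47
E regrets: 11, 15, 18 → max 18
F regrets: 40, 0, 4 → max 40
Smallest max regret = 18 → E.

E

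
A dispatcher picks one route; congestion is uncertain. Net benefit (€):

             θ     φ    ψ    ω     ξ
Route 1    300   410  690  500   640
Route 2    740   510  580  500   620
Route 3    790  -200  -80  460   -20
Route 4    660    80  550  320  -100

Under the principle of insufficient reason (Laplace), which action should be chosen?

Row averages: Route 1=508, Route 2=590, Route 3=190, Route 4=302
Highest average = 590 → Route 2.

Route 2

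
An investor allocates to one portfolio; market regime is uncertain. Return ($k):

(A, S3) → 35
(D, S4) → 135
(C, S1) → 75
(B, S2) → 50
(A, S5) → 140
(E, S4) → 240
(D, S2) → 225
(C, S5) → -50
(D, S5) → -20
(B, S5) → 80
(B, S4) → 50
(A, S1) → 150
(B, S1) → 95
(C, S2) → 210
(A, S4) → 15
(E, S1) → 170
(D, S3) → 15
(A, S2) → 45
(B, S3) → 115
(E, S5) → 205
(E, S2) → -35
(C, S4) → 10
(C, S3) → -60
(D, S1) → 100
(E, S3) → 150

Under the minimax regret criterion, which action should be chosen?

B

Column bests: S1=170, S2=225, S3=150, S4=240, S5=205.
A regrets: 20, 180, 115, 225, 65 → max 225
B regrets: 75, 175, 35, 190, 125 → max 190
C regrets: 95, 15, 210, 230, 255 → max 255
D regrets: 70, 0, 135, 105, 225 → max 225
E regrets: 0, 260, 0, 0, 0 → max 260
Smallest max regret = 190 → B.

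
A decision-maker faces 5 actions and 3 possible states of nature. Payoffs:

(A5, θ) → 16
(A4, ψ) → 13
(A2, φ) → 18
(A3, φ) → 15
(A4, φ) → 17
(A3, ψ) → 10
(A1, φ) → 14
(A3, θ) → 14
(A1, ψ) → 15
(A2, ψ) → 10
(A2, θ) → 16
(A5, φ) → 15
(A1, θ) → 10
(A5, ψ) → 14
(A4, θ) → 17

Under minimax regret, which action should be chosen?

A4

Column bests: θ=17, φ=18, ψ=15.
A1 regrets: 7, 4, 0 → max 7
A2 regrets: 1, 0, 5 → max 5
A3 regrets: 3, 3, 5 → max 5
A4 regrets: 0, 1, 2 → max 2
A5 regrets: 1, 3, 1 → max 3
Smallest max regret = 2 → A4.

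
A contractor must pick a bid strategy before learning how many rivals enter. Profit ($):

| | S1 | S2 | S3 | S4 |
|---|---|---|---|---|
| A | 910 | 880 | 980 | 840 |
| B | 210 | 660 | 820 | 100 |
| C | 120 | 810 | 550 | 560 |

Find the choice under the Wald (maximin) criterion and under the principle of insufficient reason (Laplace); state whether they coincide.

maximin → A; laplace → A (agree)

Row minima: A=840, B=100, C=120
Best worst-case = 840 → A.
Row averages: A=902.5, B=447.5, C=510
Highest average = 902.5 → A.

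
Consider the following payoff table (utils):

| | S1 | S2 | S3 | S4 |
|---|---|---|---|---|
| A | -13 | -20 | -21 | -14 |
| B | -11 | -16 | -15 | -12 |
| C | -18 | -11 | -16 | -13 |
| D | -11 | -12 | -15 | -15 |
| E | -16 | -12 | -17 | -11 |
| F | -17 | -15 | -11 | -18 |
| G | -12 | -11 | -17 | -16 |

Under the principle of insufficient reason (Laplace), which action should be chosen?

Row averages: A=-17, B=-13.5, C=-14.5, D=-13.25, E=-14, F=-15.25, G=-14
Highest average = -13.25 → D.

D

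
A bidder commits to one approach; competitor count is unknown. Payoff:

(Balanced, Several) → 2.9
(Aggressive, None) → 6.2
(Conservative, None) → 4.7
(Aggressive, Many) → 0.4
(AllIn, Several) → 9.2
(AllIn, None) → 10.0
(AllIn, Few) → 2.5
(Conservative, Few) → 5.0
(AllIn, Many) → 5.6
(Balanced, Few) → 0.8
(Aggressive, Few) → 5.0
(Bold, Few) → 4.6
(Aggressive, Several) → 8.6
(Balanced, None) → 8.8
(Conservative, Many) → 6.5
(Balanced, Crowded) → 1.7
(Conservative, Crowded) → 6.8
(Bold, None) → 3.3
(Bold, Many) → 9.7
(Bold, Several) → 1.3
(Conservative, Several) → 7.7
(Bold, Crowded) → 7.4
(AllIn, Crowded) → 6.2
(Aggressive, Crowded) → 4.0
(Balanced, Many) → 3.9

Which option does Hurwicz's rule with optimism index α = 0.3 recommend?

Conservative: 0.3·7.7 + 0.7·4.7 = 5.6
Balanced: 0.3·8.8 + 0.7·0.8 = 3.2
Aggressive: 0.3·8.6 + 0.7·0.4 = 2.86
Bold: 0.3·9.7 + 0.7·1.3 = 3.82
AllIn: 0.3·10.0 + 0.7·2.5 = 4.75
Highest Hurwicz score = 5.6 → Conservative.

Conservative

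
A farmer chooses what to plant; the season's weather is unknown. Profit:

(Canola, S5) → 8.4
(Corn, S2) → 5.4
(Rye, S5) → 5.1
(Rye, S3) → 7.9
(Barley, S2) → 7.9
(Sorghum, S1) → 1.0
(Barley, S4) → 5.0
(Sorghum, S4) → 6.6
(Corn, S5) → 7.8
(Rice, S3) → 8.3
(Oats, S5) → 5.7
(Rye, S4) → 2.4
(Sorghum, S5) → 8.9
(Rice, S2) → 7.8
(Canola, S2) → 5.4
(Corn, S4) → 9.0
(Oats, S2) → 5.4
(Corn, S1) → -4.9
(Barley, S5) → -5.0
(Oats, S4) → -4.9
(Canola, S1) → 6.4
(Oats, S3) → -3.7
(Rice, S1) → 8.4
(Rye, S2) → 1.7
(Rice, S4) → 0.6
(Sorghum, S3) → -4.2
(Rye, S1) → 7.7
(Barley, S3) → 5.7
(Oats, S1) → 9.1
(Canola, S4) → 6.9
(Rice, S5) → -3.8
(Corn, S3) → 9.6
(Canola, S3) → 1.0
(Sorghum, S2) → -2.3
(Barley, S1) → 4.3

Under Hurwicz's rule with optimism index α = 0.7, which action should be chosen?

Canola

Corn: 0.7·9.6 + 0.3·(-4.9) = 5.25
Oats: 0.7·9.1 + 0.3·(-4.9) = 4.9
Barley: 0.7·7.9 + 0.3·(-5.0) = 4.03
Canola: 0.7·8.4 + 0.3·1.0 = 6.18
Rye: 0.7·7.9 + 0.3·1.7 = 6.04
Rice: 0.7·8.4 + 0.3·(-3.8) = 4.74
Sorghum: 0.7·8.9 + 0.3·(-4.2) = 4.97
Highest Hurwicz score = 6.18 → Canola.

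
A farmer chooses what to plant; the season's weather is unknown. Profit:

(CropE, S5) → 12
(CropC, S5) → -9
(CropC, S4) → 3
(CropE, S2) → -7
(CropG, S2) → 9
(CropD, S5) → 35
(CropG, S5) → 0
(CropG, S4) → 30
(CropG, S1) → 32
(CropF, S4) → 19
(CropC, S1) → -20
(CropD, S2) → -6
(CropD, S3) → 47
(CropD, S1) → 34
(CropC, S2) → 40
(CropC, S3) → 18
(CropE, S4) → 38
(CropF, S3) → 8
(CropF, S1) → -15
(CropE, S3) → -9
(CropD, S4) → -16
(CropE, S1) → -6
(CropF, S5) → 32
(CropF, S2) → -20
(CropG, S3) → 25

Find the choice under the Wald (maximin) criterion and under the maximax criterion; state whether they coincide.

Row minima: CropD=-16, CropF=-20, CropG=0, CropE=-9, CropC=-20
Best worst-case = 0 → CropG.
Row maxima: CropD=47, CropF=32, CropG=32, CropE=38, CropC=40
Best best-case = 47 → CropD.

maximin → CropG; maximax → CropD (disagree)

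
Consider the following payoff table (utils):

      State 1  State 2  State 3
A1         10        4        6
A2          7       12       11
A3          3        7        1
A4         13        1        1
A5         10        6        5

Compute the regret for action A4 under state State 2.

Best payoff under State 2 is 12.
Regret = 12 − 1 = 11.

11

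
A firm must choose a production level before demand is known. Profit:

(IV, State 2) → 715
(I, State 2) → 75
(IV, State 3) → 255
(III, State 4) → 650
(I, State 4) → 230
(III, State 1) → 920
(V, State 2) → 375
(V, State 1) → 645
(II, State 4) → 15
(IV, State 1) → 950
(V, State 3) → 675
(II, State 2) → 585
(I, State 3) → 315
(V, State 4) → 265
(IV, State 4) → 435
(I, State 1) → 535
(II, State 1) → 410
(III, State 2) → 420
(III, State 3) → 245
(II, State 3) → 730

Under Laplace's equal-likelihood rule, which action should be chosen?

IV

Row averages: I=288.75, II=435, III=558.75, IV=588.75, V=490
Highest average = 588.75 → IV.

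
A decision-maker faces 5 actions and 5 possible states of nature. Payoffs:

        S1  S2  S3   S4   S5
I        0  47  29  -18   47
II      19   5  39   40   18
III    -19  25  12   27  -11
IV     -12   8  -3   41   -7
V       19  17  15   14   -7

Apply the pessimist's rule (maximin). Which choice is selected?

Row minima: I=-18, II=5, III=-19, IV=-12, V=-7
Best worst-case = 5 → II.

II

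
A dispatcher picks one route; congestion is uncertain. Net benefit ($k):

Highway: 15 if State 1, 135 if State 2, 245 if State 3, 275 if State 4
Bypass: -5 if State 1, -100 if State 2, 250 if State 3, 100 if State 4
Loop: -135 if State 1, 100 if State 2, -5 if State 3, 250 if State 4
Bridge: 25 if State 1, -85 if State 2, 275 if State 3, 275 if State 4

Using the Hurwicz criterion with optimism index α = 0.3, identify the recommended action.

Highway: 0.3·275 + 0.7·15 = 93
Bypass: 0.3·250 + 0.7·(-100) = 5
Loop: 0.3·250 + 0.7·(-135) = -19.5
Bridge: 0.3·275 + 0.7·(-85) = 23
Highest Hurwicz score = 93 → Highway.

Highway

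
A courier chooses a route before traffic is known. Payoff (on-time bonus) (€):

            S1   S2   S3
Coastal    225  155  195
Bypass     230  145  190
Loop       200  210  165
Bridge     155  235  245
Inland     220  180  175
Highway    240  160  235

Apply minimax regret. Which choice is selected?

Column bests: S1=240, S2=235, S3=245.
Coastal regrets: 15, 80, 50 → max 80
Bypass regrets: 10, 90, 55 → max 90
Loop regrets: 40, 25, 80 → max 80
Bridge regrets: 85, 0, 0 → max 85
Inland regrets: 20, 55, 70 → max 70
Highway regrets: 0, 75, 10 → max 75
Smallest max regret = 70 → Inland.

Inland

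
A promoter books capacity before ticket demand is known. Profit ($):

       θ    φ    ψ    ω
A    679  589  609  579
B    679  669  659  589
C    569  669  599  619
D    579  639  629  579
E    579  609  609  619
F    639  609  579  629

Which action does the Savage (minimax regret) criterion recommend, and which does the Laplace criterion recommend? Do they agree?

Column bests: θ=679, φ=669, ψ=659, ω=629.
A regrets: 0, 80, 50, 50 → max 80
B regrets: 0, 0, 0, 40 → max 40
C regrets: 110, 0, 60, 10 → max 110
D regrets: 100, 30, 30, 50 → max 100
E regrets: 100, 60, 50, 10 → max 100
F regrets: 40, 60, 80, 0 → max 80
Smallest max regret = 40 → B.
Row averages: A=614, B=649, C=614, D=606.5, E=604, F=614
Highest average = 649 → B.

minimax regret → B; laplace → B (agree)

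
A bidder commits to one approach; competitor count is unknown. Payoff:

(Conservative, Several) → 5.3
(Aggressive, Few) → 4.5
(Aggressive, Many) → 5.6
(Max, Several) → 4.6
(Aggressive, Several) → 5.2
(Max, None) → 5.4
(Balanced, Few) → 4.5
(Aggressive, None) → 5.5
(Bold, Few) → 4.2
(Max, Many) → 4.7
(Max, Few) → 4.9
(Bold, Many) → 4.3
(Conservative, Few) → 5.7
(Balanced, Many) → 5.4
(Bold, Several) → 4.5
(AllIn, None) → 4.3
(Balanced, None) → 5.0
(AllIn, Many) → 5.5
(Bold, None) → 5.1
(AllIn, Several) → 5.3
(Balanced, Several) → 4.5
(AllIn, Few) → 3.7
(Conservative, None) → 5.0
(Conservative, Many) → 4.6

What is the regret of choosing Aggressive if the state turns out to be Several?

0.1

Best payoff under Several is 5.3.
Regret = 5.3 − 5.2 = 0.1.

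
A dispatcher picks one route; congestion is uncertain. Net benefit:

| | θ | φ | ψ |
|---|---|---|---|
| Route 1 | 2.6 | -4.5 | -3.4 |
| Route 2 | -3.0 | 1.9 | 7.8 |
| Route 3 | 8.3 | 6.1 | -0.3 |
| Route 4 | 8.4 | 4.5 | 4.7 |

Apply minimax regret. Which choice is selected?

Column bests: θ=8.4, φ=6.1, ψ=7.8.
Route 1 regrets: 5.8, 10.6, 11.2 → max 11.2
Route 2 regrets: 11.4, 4.2, 0.0 → max 11.4
Route 3 regrets: 0.1, 0.0, 8.1 → max 8.1
Route 4 regrets: 0.0, 1.6, 3.1 → max 3.1
Smallest max regret = 3.1 → Route 4.

Route 4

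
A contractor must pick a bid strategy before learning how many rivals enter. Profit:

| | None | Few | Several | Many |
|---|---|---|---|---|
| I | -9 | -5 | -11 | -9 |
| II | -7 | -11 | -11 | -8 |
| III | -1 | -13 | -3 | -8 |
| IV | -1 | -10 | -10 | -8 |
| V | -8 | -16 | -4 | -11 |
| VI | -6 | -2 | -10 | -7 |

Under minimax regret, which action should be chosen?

Column bests: None=-1, Few=-2, Several=-3, Many=-7.
I regrets: 8, 3, 8, 2 → max 8
II regrets: 6, 9, 8, 1 → max 9
III regrets: 0, 11, 0, 1 → max 11
IV regrets: 0, 8, 7, 1 → max 8
V regrets: 7, 14, 1, 4 → max 14
VI regrets: 5, 0, 7, 0 → max 7
Smallest max regret = 7 → VI.

VI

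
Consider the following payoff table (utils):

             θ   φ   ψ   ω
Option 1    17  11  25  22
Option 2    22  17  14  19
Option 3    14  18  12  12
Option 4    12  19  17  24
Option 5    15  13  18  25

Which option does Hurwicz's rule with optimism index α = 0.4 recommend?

Option 5

Option 1: 0.4·25 + 0.6·11 = 16.6
Option 2: 0.4·22 + 0.6·14 = 17.2
Option 3: 0.4·18 + 0.6·12 = 14.4
Option 4: 0.4·24 + 0.6·12 = 16.8
Option 5: 0.4·25 + 0.6·13 = 17.8
Highest Hurwicz score = 17.8 → Option 5.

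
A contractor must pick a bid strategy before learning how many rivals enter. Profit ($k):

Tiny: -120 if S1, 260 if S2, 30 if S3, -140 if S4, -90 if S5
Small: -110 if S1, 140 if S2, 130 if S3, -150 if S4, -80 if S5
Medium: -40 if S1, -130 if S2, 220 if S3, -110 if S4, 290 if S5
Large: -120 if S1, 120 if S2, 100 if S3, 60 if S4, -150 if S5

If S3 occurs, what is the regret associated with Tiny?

190

Best payoff under S3 is 220.
Regret = 220 − 30 = 190.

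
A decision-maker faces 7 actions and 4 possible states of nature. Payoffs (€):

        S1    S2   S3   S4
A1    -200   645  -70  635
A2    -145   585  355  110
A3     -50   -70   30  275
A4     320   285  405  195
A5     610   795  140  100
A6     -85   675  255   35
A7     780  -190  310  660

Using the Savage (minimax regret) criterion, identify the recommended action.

Column bests: S1=780, S2=795, S3=405, S4=660.
A1 regrets: 980, 150, 475, 25 → max 980
A2 regrets: 925, 210, 50, 550 → max 925
A3 regrets: 830, 865, 375, 385 → max 865
A4 regrets: 460, 510, 0, 465 → max 510
A5 regrets: 170, 0, 265, 560 → max 560
A6 regrets: 865, 120, 150, 625 → max 865
A7 regrets: 0, 985, 95, 0 → max 985
Smallest max regret = 510 → A4.

A4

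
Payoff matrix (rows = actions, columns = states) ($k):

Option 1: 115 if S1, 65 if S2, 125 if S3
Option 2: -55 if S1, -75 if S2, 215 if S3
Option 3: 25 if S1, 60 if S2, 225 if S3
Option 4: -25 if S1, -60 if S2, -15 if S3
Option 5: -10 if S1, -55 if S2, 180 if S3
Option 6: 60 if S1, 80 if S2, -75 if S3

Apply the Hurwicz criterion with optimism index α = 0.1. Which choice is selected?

Option 1: 0.1·125 + 0.9·65 = 71
Option 2: 0.1·215 + 0.9·(-75) = -46
Option 3: 0.1·225 + 0.9·25 = 45
Option 4: 0.1·(-15) + 0.9·(-60) = -55.5
Option 5: 0.1·180 + 0.9·(-55) = -31.5
Option 6: 0.1·80 + 0.9·(-75) = -59.5
Highest Hurwicz score = 71 → Option 1.

Option 1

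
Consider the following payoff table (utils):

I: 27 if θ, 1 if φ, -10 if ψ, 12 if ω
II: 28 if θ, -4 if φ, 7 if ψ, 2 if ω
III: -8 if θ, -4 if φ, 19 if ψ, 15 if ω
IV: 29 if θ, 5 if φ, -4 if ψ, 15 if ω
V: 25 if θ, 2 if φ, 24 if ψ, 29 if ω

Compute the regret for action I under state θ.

2

Best payoff under θ is 29.
Regret = 29 − 27 = 2.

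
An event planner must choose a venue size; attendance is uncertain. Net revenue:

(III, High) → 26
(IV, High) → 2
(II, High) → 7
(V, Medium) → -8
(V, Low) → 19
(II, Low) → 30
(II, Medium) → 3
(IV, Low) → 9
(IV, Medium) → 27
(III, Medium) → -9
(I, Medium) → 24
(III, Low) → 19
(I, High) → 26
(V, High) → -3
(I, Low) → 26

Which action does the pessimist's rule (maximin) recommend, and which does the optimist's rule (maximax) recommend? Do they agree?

Row minima: I=24, II=3, III=-9, IV=2, V=-8
Best worst-case = 24 → I.
Row maxima: I=26, II=30, III=26, IV=27, V=19
Best best-case = 30 → II.

maximin → I; maximax → II (disagree)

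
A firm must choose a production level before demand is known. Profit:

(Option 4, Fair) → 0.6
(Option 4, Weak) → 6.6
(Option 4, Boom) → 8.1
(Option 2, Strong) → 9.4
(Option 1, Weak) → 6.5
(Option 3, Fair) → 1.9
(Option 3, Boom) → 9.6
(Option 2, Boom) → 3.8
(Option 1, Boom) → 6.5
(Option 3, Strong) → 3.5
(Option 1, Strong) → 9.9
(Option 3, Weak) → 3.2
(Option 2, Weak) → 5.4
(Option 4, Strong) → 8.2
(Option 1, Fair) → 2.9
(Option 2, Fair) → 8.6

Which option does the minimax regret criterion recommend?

Option 1

Column bests: Weak=6.6, Fair=8.6, Strong=9.9, Boom=9.6.
Option 1 regrets: 0.1, 5.7, 0.0, 3.1 → max 5.7
Option 2 regrets: 1.2, 0.0, 0.5, 5.8 → max 5.8
Option 3 regrets: 3.4, 6.7, 6.4, 0.0 → max 6.7
Option 4 regrets: 0.0, 8.0, 1.7, 1.5 → max 8.0
Smallest max regret = 5.7 → Option 1.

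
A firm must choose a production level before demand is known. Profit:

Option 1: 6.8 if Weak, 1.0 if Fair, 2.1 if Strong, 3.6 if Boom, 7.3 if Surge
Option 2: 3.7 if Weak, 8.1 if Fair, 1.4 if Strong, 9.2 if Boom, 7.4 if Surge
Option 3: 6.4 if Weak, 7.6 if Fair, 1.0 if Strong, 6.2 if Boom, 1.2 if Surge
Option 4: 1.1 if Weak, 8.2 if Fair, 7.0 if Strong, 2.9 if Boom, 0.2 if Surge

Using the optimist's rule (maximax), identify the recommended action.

Row maxima: Option 1=7.3, Option 2=9.2, Option 3=7.6, Option 4=8.2
Best best-case = 9.2 → Option 2.

Option 2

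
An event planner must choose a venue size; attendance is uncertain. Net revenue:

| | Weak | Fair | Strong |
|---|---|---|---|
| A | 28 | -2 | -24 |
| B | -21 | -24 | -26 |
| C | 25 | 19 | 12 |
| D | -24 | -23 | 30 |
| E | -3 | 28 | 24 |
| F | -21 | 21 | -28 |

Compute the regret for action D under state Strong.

Best payoff under Strong is 30.
Regret = 30 − 30 = 0.

0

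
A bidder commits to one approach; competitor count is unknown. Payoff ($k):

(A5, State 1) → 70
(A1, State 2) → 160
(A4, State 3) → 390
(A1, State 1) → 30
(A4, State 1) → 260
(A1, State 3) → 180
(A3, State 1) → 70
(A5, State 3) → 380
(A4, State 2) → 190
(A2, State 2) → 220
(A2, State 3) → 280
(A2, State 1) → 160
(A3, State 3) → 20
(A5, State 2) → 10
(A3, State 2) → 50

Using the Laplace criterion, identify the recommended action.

Row averages: A1=370/3, A2=220, A3=140/3, A4=280, A5=460/3
Highest average = 280 → A4.

A4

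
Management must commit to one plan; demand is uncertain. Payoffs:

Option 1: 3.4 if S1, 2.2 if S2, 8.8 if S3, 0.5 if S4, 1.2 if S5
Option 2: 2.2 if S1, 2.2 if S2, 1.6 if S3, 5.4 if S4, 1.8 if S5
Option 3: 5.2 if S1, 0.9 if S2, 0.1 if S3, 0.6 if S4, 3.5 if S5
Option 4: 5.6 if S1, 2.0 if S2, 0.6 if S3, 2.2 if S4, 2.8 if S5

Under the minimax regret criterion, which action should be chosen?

Option 1

Column bests: S1=5.6, S2=2.2, S3=8.8, S4=5.4, S5=3.5.
Option 1 regrets: 2.2, 0.0, 0.0, 4.9, 2.3 → max 4.9
Option 2 regrets: 3.4, 0.0, 7.2, 0.0, 1.7 → max 7.2
Option 3 regrets: 0.4, 1.3, 8.7, 4.8, 0.0 → max 8.7
Option 4 regrets: 0.0, 0.2, 8.2, 3.2, 0.7 → max 8.2
Smallest max regret = 4.9 → Option 1.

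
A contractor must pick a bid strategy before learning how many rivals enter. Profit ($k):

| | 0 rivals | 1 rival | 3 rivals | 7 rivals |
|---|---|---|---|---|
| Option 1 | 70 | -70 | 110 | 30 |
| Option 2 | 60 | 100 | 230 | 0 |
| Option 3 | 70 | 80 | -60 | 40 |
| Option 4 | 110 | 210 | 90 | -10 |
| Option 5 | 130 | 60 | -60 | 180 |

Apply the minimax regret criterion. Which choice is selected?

Column bests: 0 rivals=130, 1 rival=210, 3 rivals=230, 7 rivals=180.
Option 1 regrets: 60, 280, 120, 150 → max 280
Option 2 regrets: 70, 110, 0, 180 → max 180
Option 3 regrets: 60, 130, 290, 140 → max 290
Option 4 regrets: 20, 0, 140, 190 → max 190
Option 5 regrets: 0, 150, 290, 0 → max 290
Smallest max regret = 180 → Option 2.

Option 2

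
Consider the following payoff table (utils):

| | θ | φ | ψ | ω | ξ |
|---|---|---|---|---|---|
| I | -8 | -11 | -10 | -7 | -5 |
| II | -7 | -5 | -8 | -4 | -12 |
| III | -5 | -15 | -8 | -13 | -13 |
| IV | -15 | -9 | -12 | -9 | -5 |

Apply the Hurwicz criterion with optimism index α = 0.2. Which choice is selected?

I: 0.2·(-5) + 0.8·(-11) = -9.8
II: 0.2·(-4) + 0.8·(-12) = -10.4
III: 0.2·(-5) + 0.8·(-15) = -13
IV: 0.2·(-5) + 0.8·(-15) = -13
Highest Hurwicz score = -9.8 → I.

I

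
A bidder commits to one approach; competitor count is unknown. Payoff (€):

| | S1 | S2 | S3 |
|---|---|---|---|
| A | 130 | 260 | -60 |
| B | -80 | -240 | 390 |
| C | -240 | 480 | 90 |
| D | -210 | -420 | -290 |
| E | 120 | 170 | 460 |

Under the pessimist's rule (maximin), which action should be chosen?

E

Row minima: A=-60, B=-240, C=-240, D=-420, E=120
Best worst-case = 120 → E.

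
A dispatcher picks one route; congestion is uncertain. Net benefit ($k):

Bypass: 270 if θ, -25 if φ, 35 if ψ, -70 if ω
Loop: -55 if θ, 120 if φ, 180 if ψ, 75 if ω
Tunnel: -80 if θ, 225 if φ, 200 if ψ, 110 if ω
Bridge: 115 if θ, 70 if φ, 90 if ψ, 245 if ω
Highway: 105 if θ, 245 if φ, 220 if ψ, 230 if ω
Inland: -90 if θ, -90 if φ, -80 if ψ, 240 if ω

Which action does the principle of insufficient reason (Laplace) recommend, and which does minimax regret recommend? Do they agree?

Row averages: Bypass=52.5, Loop=80, Tunnel=113.75, Bridge=130, Highway=200, Inland=-5
Highest average = 200 → Highway.
Column bests: θ=270, φ=245, ψ=220, ω=245.
Bypass regrets: 0, 270, 185, 315 → max 315
Loop regrets: 325, 125, 40, 170 → max 325
Tunnel regrets: 350, 20, 20, 135 → max 350
Bridge regrets: 155, 175, 130, 0 → max 175
Highway regrets: 165, 0, 0, 15 → max 165
Inland regrets: 360, 335, 300, 5 → max 360
Smallest max regret = 165 → Highway.

laplace → Highway; minimax regret → Highway (agree)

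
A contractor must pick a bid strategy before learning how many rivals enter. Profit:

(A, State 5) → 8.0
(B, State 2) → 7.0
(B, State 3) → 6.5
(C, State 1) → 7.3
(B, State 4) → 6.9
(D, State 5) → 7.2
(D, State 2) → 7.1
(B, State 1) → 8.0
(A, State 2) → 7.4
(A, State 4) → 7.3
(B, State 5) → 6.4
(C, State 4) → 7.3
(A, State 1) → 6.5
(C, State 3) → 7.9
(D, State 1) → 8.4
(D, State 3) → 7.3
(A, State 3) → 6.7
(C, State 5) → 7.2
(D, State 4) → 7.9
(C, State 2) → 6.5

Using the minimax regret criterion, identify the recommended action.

Column bests: State 1=8.4, State 2=7.4, State 3=7.9, State 4=7.9, State 5=8.0.
A regrets: 1.9, 0.0, 1.2, 0.6, 0.0 → max 1.9
B regrets: 0.4, 0.4, 1.4, 1.0, 1.6 → max 1.6
C regrets: 1.1, 0.9, 0.0, 0.6, 0.8 → max 1.1
D regrets: 0.0, 0.3, 0.6, 0.0, 0.8 → max 0.8
Smallest max regret = 0.8 → D.

D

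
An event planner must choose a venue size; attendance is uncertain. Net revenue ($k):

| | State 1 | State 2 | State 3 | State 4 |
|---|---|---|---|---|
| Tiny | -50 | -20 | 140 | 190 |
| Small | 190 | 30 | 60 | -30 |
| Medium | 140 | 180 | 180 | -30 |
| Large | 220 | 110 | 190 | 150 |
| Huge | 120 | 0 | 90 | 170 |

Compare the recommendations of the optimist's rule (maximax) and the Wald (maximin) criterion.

maximax → Large; maximin → Large (agree)

Row maxima: Tiny=190, Small=190, Medium=180, Large=220, Huge=170
Best best-case = 220 → Large.
Row minima: Tiny=-50, Small=-30, Medium=-30, Large=110, Huge=0
Best worst-case = 110 → Large.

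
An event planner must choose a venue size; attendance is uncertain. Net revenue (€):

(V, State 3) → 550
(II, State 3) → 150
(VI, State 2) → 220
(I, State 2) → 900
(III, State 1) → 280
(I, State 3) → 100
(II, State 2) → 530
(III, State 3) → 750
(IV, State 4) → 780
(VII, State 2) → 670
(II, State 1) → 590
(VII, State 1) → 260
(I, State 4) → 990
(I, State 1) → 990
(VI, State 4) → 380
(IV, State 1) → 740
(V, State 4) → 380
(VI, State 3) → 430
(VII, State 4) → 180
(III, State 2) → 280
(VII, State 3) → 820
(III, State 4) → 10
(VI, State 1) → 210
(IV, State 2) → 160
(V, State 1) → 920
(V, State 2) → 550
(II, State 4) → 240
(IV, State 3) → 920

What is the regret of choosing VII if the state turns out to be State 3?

100

Best payoff under State 3 is 920.
Regret = 920 − 820 = 100.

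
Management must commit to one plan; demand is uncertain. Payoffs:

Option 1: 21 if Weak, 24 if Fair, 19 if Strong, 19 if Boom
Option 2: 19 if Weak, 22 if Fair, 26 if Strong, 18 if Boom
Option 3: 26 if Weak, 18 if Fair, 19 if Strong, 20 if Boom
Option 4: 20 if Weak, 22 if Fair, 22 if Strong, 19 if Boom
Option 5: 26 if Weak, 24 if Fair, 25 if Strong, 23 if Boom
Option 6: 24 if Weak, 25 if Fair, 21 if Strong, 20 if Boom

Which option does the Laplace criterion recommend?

Row averages: Option 1=20.75, Option 2=21.25, Option 3=20.75, Option 4=20.75, Option 5=24.5, Option 6=22.5
Highest average = 24.5 → Option 5.

Option 5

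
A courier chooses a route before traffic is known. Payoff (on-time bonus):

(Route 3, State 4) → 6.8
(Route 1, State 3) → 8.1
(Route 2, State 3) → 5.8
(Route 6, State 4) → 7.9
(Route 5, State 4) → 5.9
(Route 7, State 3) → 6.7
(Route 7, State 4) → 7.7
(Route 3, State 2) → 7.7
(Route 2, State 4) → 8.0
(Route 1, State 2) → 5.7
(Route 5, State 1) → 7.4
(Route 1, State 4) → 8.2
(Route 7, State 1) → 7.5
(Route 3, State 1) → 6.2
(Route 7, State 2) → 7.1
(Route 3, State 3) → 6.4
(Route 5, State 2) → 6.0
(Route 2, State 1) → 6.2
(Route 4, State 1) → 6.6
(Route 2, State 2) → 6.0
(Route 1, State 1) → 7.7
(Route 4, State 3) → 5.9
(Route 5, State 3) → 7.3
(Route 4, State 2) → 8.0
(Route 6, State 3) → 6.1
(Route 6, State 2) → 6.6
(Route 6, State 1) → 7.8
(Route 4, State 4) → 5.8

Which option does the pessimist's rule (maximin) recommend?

Route 7

Row minima: Route 1=5.7, Route 2=5.8, Route 3=6.2, Route 4=5.8, Route 5=5.9, Route 6=6.1, Route 7=6.7
Best worst-case = 6.7 → Route 7.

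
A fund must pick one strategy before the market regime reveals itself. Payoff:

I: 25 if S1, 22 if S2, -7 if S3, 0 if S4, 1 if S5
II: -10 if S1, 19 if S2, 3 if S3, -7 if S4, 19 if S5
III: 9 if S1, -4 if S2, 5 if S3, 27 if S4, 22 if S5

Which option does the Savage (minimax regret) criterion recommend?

Column bests: S1=25, S2=22, S3=5, S4=27, S5=22.
I regrets: 0, 0, 12, 27, 21 → max 27
II regrets: 35, 3, 2, 34, 3 → max 35
III regrets: 16, 26, 0, 0, 0 → max 26
Smallest max regret = 26 → III.

III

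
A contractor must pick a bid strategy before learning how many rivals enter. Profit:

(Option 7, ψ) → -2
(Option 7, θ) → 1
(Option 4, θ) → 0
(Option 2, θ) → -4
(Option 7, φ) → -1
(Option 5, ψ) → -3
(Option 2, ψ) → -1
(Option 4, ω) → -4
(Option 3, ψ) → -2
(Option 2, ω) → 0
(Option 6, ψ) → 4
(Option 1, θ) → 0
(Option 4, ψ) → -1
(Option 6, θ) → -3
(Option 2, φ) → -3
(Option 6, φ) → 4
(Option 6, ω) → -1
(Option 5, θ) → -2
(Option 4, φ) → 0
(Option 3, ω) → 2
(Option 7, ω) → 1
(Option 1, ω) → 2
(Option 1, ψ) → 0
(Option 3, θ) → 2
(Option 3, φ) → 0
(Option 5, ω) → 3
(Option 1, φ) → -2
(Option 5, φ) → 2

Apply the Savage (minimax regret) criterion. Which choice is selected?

Option 6

Column bests: θ=2, φ=4, ψ=4, ω=3.
Option 1 regrets: 2, 6, 4, 1 → max 6
Option 2 regrets: 6, 7, 5, 3 → max 7
Option 3 regrets: 0, 4, 6, 1 → max 6
Option 4 regrets: 2, 4, 5, 7 → max 7
Option 5 regrets: 4, 2, 7, 0 → max 7
Option 6 regrets: 5, 0, 0, 4 → max 5
Option 7 regrets: 1, 5, 6, 2 → max 6
Smallest max regret = 5 → Option 6.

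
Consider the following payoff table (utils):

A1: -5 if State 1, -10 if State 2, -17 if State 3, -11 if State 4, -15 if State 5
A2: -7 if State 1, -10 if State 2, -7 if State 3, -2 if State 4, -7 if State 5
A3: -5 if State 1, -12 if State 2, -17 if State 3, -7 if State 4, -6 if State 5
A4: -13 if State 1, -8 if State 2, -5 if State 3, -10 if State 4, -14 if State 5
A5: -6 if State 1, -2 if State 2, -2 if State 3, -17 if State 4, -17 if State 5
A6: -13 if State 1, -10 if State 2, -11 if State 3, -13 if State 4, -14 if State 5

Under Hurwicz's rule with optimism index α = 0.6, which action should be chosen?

A1: 0.6·(-5) + 0.4·(-17) = -9.8
A2: 0.6·(-2) + 0.4·(-10) = -5.2
A3: 0.6·(-5) + 0.4·(-17) = -9.8
A4: 0.6·(-5) + 0.4·(-14) = -8.6
A5: 0.6·(-2) + 0.4·(-17) = -8
A6: 0.6·(-10) + 0.4·(-14) = -11.6
Highest Hurwicz score = -5.2 → A2.

A2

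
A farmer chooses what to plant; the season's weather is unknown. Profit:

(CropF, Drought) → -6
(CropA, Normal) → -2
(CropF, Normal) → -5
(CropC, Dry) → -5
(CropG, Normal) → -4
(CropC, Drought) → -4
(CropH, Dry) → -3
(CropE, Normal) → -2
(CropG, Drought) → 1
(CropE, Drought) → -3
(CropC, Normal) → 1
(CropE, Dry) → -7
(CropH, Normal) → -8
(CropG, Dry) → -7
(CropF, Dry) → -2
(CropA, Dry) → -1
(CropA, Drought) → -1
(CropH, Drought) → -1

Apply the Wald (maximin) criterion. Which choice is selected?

Row minima: CropF=-6, CropH=-8, CropC=-5, CropE=-7, CropG=-7, CropA=-2
Best worst-case = -2 → CropA.

CropA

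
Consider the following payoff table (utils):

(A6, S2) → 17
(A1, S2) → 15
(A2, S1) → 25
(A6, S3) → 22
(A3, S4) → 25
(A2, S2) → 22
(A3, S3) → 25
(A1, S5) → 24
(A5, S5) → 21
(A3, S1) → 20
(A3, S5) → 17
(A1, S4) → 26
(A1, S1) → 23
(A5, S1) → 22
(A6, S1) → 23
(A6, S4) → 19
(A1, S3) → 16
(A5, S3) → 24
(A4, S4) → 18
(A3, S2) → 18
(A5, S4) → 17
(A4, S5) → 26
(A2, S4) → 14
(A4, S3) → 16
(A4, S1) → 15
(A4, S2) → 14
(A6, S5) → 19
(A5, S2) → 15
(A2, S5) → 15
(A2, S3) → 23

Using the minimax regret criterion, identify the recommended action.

A6

Column bests: S1=25, S2=22, S3=25, S4=26, S5=26.
A1 regrets: 2, 7, 9, 0, 2 → max 9
A2 regrets: 0, 0, 2, 12, 11 → max 12
A3 regrets: 5, 4, 0, 1, 9 → max 9
A4 regrets: 10, 8, 9, 8, 0 → max 10
A5 regrets: 3, 7, 1, 9, 5 → max 9
A6 regrets: 2, 5, 3, 7, 7 → max 7
Smallest max regret = 7 → A6.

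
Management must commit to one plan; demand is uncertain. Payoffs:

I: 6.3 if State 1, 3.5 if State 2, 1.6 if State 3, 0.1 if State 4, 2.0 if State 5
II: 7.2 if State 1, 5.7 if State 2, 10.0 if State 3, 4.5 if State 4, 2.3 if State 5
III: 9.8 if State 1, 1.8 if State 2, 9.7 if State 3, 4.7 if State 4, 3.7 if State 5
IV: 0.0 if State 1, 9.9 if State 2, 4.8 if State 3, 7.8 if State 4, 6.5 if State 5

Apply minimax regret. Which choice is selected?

Column bests: State 1=9.8, State 2=9.9, State 3=10.0, State 4=7.8, State 5=6.5.
I regrets: 3.5, 6.4, 8.4, 7.7, 4.5 → max 8.4
II regrets: 2.6, 4.2, 0.0, 3.3, 4.2 → max 4.2
III regrets: 0.0, 8.1, 0.3, 3.1, 2.8 → max 8.1
IV regrets: 9.8, 0.0, 5.2, 0.0, 0.0 → max 9.8
Smallest max regret = 4.2 → II.

II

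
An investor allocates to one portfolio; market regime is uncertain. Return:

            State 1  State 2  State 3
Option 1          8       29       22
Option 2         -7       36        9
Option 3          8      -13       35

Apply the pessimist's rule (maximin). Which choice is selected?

Row minima: Option 1=8, Option 2=-7, Option 3=-13
Best worst-case = 8 → Option 1.

Option 1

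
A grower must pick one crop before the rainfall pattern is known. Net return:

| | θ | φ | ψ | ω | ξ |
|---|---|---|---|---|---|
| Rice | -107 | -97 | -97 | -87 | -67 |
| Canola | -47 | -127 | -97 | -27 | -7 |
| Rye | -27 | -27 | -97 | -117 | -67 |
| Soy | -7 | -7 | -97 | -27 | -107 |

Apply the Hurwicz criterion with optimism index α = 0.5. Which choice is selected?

Rice: 0.5·(-67) + 0.5·(-107) = -87
Canola: 0.5·(-7) + 0.5·(-127) = -67
Rye: 0.5·(-27) + 0.5·(-117) = -72
Soy: 0.5·(-7) + 0.5·(-107) = -57
Highest Hurwicz score = -57 → Soy.

Soy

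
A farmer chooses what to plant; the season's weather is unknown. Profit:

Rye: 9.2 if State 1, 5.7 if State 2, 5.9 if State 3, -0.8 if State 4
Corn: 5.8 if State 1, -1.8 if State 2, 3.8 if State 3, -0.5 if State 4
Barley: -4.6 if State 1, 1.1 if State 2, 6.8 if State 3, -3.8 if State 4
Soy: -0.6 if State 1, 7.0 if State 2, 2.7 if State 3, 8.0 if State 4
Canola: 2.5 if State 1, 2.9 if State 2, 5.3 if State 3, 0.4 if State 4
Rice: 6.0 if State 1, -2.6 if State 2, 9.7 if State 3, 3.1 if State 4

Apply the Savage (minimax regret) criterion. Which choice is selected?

Column bests: State 1=9.2, State 2=7.0, State 3=9.7, State 4=8.0.
Rye regrets: 0.0, 1.3, 3.8, 8.8 → max 8.8
Corn regrets: 3.4, 8.8, 5.9, 8.5 → max 8.8
Barley regrets: 13.8, 5.9, 2.9, 11.8 → max 13.8
Soy regrets: 9.8, 0.0, 7.0, 0.0 → max 9.8
Canola regrets: 6.7, 4.1, 4.4, 7.6 → max 7.6
Rice regrets: 3.2, 9.6, 0.0, 4.9 → max 9.6
Smallest max regret = 7.6 → Canola.

Canola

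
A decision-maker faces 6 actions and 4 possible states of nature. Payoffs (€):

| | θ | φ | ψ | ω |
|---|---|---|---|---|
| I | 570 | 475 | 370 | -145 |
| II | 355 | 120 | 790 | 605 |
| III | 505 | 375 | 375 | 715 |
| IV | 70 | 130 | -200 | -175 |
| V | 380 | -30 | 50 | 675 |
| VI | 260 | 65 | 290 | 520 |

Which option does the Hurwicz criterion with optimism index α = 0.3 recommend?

III

I: 0.3·570 + 0.7·(-145) = 69.5
II: 0.3·790 + 0.7·120 = 321
III: 0.3·715 + 0.7·375 = 477
IV: 0.3·130 + 0.7·(-200) = -101
V: 0.3·675 + 0.7·(-30) = 181.5
VI: 0.3·520 + 0.7·65 = 201.5
Highest Hurwicz score = 477 → III.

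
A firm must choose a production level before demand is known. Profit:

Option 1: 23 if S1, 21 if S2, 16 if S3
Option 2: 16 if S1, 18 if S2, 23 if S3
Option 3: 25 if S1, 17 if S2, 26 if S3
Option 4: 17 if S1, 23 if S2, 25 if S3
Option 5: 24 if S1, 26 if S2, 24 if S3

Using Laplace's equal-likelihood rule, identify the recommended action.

Option 5

Row averages: Option 1=20, Option 2=19, Option 3=68/3, Option 4=65/3, Option 5=74/3
Highest average = 74/3 → Option 5.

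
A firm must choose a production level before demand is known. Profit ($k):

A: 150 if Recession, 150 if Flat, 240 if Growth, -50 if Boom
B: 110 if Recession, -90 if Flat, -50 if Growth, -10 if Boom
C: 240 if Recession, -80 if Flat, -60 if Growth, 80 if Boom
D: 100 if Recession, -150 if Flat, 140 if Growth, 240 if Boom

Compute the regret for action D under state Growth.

Best payoff under Growth is 240.
Regret = 240 − 140 = 100.

100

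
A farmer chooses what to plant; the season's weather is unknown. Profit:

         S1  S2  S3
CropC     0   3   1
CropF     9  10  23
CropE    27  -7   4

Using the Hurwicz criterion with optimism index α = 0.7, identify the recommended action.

CropF

CropC: 0.7·3 + 0.3·0 = 2.1
CropF: 0.7·23 + 0.3·9 = 18.8
CropE: 0.7·27 + 0.3·(-7) = 16.8
Highest Hurwicz score = 18.8 → CropF.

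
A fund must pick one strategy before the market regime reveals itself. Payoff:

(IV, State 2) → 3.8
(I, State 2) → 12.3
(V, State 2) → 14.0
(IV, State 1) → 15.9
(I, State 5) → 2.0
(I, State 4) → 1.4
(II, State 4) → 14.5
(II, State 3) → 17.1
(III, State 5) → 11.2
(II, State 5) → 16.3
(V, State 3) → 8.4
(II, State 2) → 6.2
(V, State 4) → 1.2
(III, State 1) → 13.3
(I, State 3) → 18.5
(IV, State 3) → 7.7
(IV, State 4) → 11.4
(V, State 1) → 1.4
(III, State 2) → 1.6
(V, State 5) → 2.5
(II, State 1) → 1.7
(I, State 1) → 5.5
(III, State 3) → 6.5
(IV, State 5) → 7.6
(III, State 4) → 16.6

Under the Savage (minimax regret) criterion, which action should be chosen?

IV

Column bests: State 1=15.9, State 2=14.0, State 3=18.5, State 4=16.6, State 5=16.3.
I regrets: 10.4, 1.7, 0.0, 15.2, 14.3 → max 15.2
II regrets: 14.2, 7.8, 1.4, 2.1, 0.0 → max 14.2
III regrets: 2.6, 12.4, 12.0, 0.0, 5.1 → max 12.4
IV regrets: 0.0, 10.2, 10.8, 5.2, 8.7 → max 10.8
V regrets: 14.5, 0.0, 10.1, 15.4, 13.8 → max 15.4
Smallest max regret = 10.8 → IV.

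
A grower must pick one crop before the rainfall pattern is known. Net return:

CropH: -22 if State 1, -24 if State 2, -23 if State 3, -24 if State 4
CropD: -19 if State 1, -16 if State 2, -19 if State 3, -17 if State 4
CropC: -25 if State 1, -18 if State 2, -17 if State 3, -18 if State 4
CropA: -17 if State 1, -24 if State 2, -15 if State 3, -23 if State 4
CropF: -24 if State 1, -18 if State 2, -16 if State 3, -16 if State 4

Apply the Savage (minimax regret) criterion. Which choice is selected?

Column bests: State 1=-17, State 2=-16, State 3=-15, State 4=-16.
CropH regrets: 5, 8, 8, 8 → max 8
CropD regrets: 2, 0, 4, 1 → max 4
CropC regrets: 8, 2, 2, 2 → max 8
CropA regrets: 0, 8, 0, 7 → max 8
CropF regrets: 7, 2, 1, 0 → max 7
Smallest max regret = 4 → CropD.

CropD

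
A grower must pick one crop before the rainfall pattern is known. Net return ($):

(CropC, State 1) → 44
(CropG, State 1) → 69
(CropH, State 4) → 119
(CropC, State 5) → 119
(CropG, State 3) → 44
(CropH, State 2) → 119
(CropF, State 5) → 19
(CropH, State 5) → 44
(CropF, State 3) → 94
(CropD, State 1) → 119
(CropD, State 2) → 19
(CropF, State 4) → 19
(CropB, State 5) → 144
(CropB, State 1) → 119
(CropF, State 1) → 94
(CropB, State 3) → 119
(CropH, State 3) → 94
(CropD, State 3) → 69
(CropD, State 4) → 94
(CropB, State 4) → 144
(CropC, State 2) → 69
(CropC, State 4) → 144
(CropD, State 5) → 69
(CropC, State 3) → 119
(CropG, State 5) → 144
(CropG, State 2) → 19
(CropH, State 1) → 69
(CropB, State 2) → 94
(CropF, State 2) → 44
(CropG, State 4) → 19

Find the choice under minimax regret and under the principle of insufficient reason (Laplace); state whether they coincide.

Column bests: State 1=119, State 2=119, State 3=119, State 4=144, State 5=144.
CropH regrets: 50, 0, 25, 25, 100 → max 100
CropC regrets: 75, 50, 0, 0, 25 → max 75
CropD regrets: 0, 100, 50, 50, 75 → max 100
CropF regrets: 25, 75, 25, 125, 125 → max 125
CropG regrets: 50, 100, 75, 125, 0 → max 125
CropB regrets: 0, 25, 0, 0, 0 → max 25
Smallest max regret = 25 → CropB.
Row averages: CropH=89, CropC=99, CropD=74, CropF=54, CropG=59, CropB=124
Highest average = 124 → CropB.

minimax regret → CropB; laplace → CropB (agree)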